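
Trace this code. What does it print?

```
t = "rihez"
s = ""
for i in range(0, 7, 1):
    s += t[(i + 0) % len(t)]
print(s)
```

rihezri

i=0: add t[0]='r' → 'r'
i=1: add t[1]='i' → 'ri'
i=2: add t[2]='h' → 'rih'
i=3: add t[3]='e' → 'rihe'
i=4: add t[4]='z' → 'rihez'
i=5: add t[0]='r' → 'rihezr'
i=6: add t[1]='i' → 'rihezri'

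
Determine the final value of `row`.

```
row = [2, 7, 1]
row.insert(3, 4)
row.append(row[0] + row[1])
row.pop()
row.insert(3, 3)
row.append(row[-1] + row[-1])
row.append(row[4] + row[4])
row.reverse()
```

[8, 8, 4, 3, 1, 7, 2]

insert 4 at 3 → [2, 7, 1, 4]
append row[0]+row[1] = 2+7 = 9 → [2, 7, 1, 4, 9]
pop() removes 9 → [2, 7, 1, 4]
insert 3 at 3 → [2, 7, 1, 3, 4]
append row[-1]+row[-1] = 4+4 = 8 → [2, 7, 1, 3, 4, 8]
append row[4]+row[4] = 4+4 = 8 → [2, 7, 1, 3, 4, 8, 8]
reverse → [8, 8, 4, 3, 1, 7, 2]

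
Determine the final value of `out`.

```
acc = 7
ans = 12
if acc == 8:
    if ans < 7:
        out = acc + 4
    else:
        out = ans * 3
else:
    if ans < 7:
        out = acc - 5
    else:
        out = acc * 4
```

acc=7, ans=12
acc == 8 is False; ans < 7 is False
→ out = acc * 4 = 28

28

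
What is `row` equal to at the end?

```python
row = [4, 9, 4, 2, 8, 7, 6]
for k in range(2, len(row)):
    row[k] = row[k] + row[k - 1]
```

[4, 9, 13, 15, 23, 30, 36]

k=2: row[2] = 4+9 = 13 → [4, 9, 13, 2, 8, 7, 6]
k=3: row[3] = 2+13 = 15 → [4, 9, 13, 15, 8, 7, 6]
k=4: row[4] = 8+15 = 23 → [4, 9, 13, 15, 23, 7, 6]
k=5: row[5] = 7+23 = 30 → [4, 9, 13, 15, 23, 30, 6]
k=6: row[6] = 6+30 = 36 → [4, 9, 13, 15, 23, 30, 36]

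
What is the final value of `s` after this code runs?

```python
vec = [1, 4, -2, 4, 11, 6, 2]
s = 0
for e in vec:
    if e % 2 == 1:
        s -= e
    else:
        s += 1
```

e=1: odd, s = 0-1 = -1
e=4: not odd, s = (-1)+1 = 0
e=-2: not odd, s = 0+1 = 1
e=4: not odd, s = 1+1 = 2
e=11: odd, s = 2-11 = -9
e=6: not odd, s = (-9)+1 = -8
e=2: not odd, s = (-8)+1 = -7

-7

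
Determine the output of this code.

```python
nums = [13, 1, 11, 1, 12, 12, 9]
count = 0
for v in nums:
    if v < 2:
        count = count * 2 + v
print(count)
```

3

v=13: not <2
v=1: <2, count = 0*2+1 = 1
v=11: not <2
v=1: <2, count = 1*2+1 = 3
v=12: not <2
v=12: not <2
v=9: not <2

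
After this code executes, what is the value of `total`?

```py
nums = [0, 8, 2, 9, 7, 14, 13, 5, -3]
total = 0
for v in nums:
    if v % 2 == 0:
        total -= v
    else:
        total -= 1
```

-29

v=0: even, total = 0-0 = 0
v=8: even, total = 0-8 = -8
v=2: even, total = (-8)-2 = -10
v=9: not even, total = (-10)-1 = -11
v=7: not even, total = (-11)-1 = -12
v=14: even, total = (-12)-14 = -26
v=13: not even, total = (-26)-1 = -27
v=5: not even, total = (-27)-1 = -28
v=-3: not even, total = (-28)-1 = -29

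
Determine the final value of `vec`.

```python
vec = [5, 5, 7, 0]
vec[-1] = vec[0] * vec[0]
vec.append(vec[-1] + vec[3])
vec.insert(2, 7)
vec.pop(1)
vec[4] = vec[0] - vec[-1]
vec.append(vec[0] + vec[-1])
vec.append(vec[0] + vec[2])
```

[5, 7, 7, 25, -45, -40, 12]

vec[-1] = vec[0]*vec[0] = 5*5 = 25 → [5, 5, 7, 25]
append vec[-1]+vec[3] = 25+25 = 50 → [5, 5, 7, 25, 50]
insert 7 at 2 → [5, 5, 7, 7, 25, 50]
pop(1) removes 5 → [5, 7, 7, 25, 50]
vec[4] = vec[0]-vec[-1] = 5-50 = -45 → [5, 7, 7, 25, -45]
append vec[0]+vec[-1] = 5+(-45) = -40 → [5, 7, 7, 25, -45, -40]
append vec[0]+vec[2] = 5+7 = 12 → [5, 7, 7, 25, -45, -40, 12]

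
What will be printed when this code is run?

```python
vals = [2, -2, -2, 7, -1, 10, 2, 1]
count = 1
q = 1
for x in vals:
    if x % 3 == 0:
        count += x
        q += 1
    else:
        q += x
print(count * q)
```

x=2: not %3==0; q=3
x=-2: not %3==0; q=1
x=-2: not %3==0; q=-1
x=7: not %3==0; q=6
x=-1: not %3==0; q=5
x=10: not %3==0; q=15
x=2: not %3==0; q=17
x=1: not %3==0; q=18
count*q = 1*18 = 18

18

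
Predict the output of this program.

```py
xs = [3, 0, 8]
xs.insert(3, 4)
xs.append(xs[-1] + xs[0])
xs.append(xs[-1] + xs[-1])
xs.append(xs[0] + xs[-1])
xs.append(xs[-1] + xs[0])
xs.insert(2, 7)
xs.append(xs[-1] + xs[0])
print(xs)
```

insert 4 at 3 → [3, 0, 8, 4]
append xs[-1]+xs[0] = 4+3 = 7 → [3, 0, 8, 4, 7]
append xs[-1]+xs[-1] = 7+7 = 14 → [3, 0, 8, 4, 7, 14]
append xs[0]+xs[-1] = 3+14 = 17 → [3, 0, 8, 4, 7, 14, 17]
append xs[-1]+xs[0] = 17+3 = 20 → [3, 0, 8, 4, 7, 14, 17, 20]
insert 7 at 2 → [3, 0, 7, 8, 4, 7, 14, 17, 20]
append xs[-1]+xs[0] = 20+3 = 23 → [3, 0, 7, 8, 4, 7, 14, 17, 20, 23]

[3, 0, 7, 8, 4, 7, 14, 17, 20, 23]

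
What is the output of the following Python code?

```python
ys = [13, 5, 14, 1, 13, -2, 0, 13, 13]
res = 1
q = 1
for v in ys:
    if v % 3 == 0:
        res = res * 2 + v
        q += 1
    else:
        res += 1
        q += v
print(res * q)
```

v=13: not %3==0, res = 1+1 = 2; q=14
v=5: not %3==0, res = 2+1 = 3; q=19
v=14: not %3==0, res = 3+1 = 4; q=33
v=1: not %3==0, res = 4+1 = 5; q=34
v=13: not %3==0, res = 5+1 = 6; q=47
v=-2: not %3==0, res = 6+1 = 7; q=45
v=0: %3==0, res = 7*2+0 = 14; q=46
v=13: not %3==0, res = 14+1 = 15; q=59
v=13: not %3==0, res = 15+1 = 16; q=72
res*q = 16*72 = 1152

1152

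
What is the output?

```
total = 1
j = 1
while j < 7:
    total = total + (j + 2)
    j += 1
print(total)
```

34

j=1: total = 1+3 = 4
j=2: total = 4+4 = 8
j=3: total = 8+5 = 13
j=4: total = 13+6 = 19
j=5: total = 19+7 = 26
j=6: total = 26+8 = 34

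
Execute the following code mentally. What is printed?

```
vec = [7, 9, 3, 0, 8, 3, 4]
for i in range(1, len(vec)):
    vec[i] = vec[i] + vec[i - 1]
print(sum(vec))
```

152

i=1: vec[1] = 9+7 = 16 → [7, 16, 3, 0, 8, 3, 4]
i=2: vec[2] = 3+16 = 19 → [7, 16, 19, 0, 8, 3, 4]
i=3: vec[3] = 0+19 = 19 → [7, 16, 19, 19, 8, 3, 4]
i=4: vec[4] = 8+19 = 27 → [7, 16, 19, 19, 27, 3, 4]
i=5: vec[5] = 3+27 = 30 → [7, 16, 19, 19, 27, 30, 4]
i=6: vec[6] = 4+30 = 34 → [7, 16, 19, 19, 27, 30, 34]
sum = 152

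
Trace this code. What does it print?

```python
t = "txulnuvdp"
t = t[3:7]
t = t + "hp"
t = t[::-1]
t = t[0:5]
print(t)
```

phvun

slice [3:7] → 'lnuv'
+ 'hp' → 'lnuvhp'
reverse → 'phvunl'
slice [0:5] → 'phvun'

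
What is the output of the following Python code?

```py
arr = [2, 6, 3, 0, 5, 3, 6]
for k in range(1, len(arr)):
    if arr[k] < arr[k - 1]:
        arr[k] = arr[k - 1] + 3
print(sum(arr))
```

k=1: 6>=2, unchanged → [2, 6, 3, 0, 5, 3, 6]
k=2: 3<6, arr[2] = 6+3 = 9 → [2, 6, 9, 0, 5, 3, 6]
k=3: 0<9, arr[3] = 9+3 = 12 → [2, 6, 9, 12, 5, 3, 6]
k=4: 5<12, arr[4] = 12+3 = 15 → [2, 6, 9, 12, 15, 3, 6]
k=5: 3<15, arr[5] = 15+3 = 18 → [2, 6, 9, 12, 15, 18, 6]
k=6: 6<18, arr[6] = 18+3 = 21 → [2, 6, 9, 12, 15, 18, 21]
sum = 83

83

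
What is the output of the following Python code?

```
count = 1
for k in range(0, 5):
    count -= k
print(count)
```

-9

k=0: count = 1-0 = 1
k=1: count = 1-1 = 0
k=2: count = 0-2 = -2
k=3: count = (-2)-3 = -5
k=4: count = (-5)-4 = -9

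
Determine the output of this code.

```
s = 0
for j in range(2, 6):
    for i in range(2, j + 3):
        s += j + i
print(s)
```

138

j=2,i=2: s = 0+4 = 4
j=2,i=3: s = 4+5 = 9
j=2,i=4: s = 9+6 = 15
j=3,i=2: s = 15+5 = 20
j=3,i=3: s = 20+6 = 26
j=3,i=4: s = 26+7 = 33
j=3,i=5: s = 33+8 = 41
j=4,i=2: s = 41+6 = 47
j=4,i=3: s = 47+7 = 54
j=4,i=4: s = 54+8 = 62
j=4,i=5: s = 62+9 = 71
j=4,i=6: s = 71+10 = 81
j=5,i=2: s = 81+7 = 88
j=5,i=3: s = 88+8 = 96
j=5,i=4: s = 96+9 = 105
j=5,i=5: s = 105+10 = 115
j=5,i=6: s = 115+11 = 126
j=5,i=7: s = 126+12 = 138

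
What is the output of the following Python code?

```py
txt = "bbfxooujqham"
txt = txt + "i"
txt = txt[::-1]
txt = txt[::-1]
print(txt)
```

+ 'i' → 'bbfxooujqhami'
reverse → 'imahqjuooxfbb'
reverse → 'bbfxooujqhami'

bbfxooujqhami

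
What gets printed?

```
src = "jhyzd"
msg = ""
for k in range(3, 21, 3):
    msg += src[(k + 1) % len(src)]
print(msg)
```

k=3: add src[4]='d' → 'd'
k=6: add src[2]='y' → 'dy'
k=9: add src[0]='j' → 'dyj'
k=12: add src[3]='z' → 'dyjz'
k=15: add src[1]='h' → 'dyjzh'
k=18: add src[4]='d' → 'dyjzhd'

dyjzhd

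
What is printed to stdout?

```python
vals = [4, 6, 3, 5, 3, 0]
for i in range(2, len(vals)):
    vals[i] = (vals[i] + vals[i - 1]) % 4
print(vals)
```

[4, 6, 1, 2, 1, 1]

i=2: vals[2] = (3+6)%4 = 1 → [4, 6, 1, 5, 3, 0]
i=3: vals[3] = (5+1)%4 = 2 → [4, 6, 1, 2, 3, 0]
i=4: vals[4] = (3+2)%4 = 1 → [4, 6, 1, 2, 1, 0]
i=5: vals[5] = (0+1)%4 = 1 → [4, 6, 1, 2, 1, 1]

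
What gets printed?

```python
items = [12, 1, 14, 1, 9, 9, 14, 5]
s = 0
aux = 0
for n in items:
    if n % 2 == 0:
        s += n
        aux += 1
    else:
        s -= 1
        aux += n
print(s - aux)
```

7

n=12: even, s = 0+12 = 12; aux=1
n=1: not even, s = 12-1 = 11; aux=2
n=14: even, s = 11+14 = 25; aux=3
n=1: not even, s = 25-1 = 24; aux=4
n=9: not even, s = 24-1 = 23; aux=13
n=9: not even, s = 23-1 = 22; aux=22
n=14: even, s = 22+14 = 36; aux=23
n=5: not even, s = 36-1 = 35; aux=28
s-aux = 35-28 = 7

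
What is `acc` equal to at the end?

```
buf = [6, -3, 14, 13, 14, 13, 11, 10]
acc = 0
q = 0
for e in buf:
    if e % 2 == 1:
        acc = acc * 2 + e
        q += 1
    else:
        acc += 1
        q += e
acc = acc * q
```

4512

e=6: not odd, acc = 0+1 = 1; q=6
e=-3: odd, acc = 1*2+(-3) = -1; q=7
e=14: not odd, acc = (-1)+1 = 0; q=21
e=13: odd, acc = 0*2+13 = 13; q=22
e=14: not odd, acc = 13+1 = 14; q=36
e=13: odd, acc = 14*2+13 = 41; q=37
e=11: odd, acc = 41*2+11 = 93; q=38
e=10: not odd, acc = 93+1 = 94; q=48
acc*q = 94*48 = 4512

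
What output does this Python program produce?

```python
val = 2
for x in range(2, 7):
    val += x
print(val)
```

x=2: val = 2+2 = 4
x=3: val = 4+3 = 7
x=4: val = 7+4 = 11
x=5: val = 11+5 = 16
x=6: val = 16+6 = 22

22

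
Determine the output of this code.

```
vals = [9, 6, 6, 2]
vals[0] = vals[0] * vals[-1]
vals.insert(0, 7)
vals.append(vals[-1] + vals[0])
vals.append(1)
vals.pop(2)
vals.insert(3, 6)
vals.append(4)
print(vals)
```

vals[0] = vals[0]*vals[-1] = 9*2 = 18 → [18, 6, 6, 2]
insert 7 at 0 → [7, 18, 6, 6, 2]
append vals[-1]+vals[0] = 2+7 = 9 → [7, 18, 6, 6, 2, 9]
append 1 → [7, 18, 6, 6, 2, 9, 1]
pop(2) removes 6 → [7, 18, 6, 2, 9, 1]
insert 6 at 3 → [7, 18, 6, 6, 2, 9, 1]
append 4 → [7, 18, 6, 6, 2, 9, 1, 4]

[7, 18, 6, 6, 2, 9, 1, 4]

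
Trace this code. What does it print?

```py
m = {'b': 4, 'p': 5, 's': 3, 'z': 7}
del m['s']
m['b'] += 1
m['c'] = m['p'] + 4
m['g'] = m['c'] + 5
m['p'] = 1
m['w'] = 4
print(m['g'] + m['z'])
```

del 's' → {'b': 4, 'p': 5, 'z': 7}
m['b'] = 4+1 = 5 → {'b': 5, 'p': 5, 'z': 7}
m['c'] = m['p']+4 = 9 → {'b': 5, 'p': 5, 'z': 7, 'c': 9}
m['g'] = m['c']+5 = 14 → {'b': 5, 'p': 5, 'z': 7, 'c': 9, 'g': 14}
m['p'] = 1 → {'b': 5, 'p': 1, 'z': 7, 'c': 9, 'g': 14}
m['w'] = 4 → {'b': 5, 'p': 1, 'z': 7, 'c': 9, 'g': 14, 'w': 4}
m['g']+m['z'] = 14+7 = 21

21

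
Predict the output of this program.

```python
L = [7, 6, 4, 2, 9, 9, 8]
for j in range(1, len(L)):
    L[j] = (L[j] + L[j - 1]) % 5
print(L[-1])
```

0

j=1: L[1] = (6+7)%5 = 3 → [7, 3, 4, 2, 9, 9, 8]
j=2: L[2] = (4+3)%5 = 2 → [7, 3, 2, 2, 9, 9, 8]
j=3: L[3] = (2+2)%5 = 4 → [7, 3, 2, 4, 9, 9, 8]
j=4: L[4] = (9+4)%5 = 3 → [7, 3, 2, 4, 3, 9, 8]
j=5: L[5] = (9+3)%5 = 2 → [7, 3, 2, 4, 3, 2, 8]
j=6: L[6] = (8+2)%5 = 0 → [7, 3, 2, 4, 3, 2, 0]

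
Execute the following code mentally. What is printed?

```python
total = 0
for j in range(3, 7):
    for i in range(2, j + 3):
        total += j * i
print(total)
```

j=3,i=2: total = 0+6 = 6
j=3,i=3: total = 6+9 = 15
j=3,i=4: total = 15+12 = 27
j=3,i=5: total = 27+15 = 42
j=4,i=2: total = 42+8 = 50
j=4,i=3: total = 50+12 = 62
j=4,i=4: total = 62+16 = 78
j=4,i=5: total = 78+20 = 98
j=4,i=6: total = 98+24 = 122
j=5,i=2: total = 122+10 = 132
j=5,i=3: total = 132+15 = 147
j=5,i=4: total = 147+20 = 167
j=5,i=5: total = 167+25 = 192
j=5,i=6: total = 192+30 = 222
j=5,i=7: total = 222+35 = 257
j=6,i=2: total = 257+12 = 269
j=6,i=3: total = 269+18 = 287
j=6,i=4: total = 287+24 = 311
j=6,i=5: total = 311+30 = 341
j=6,i=6: total = 341+36 = 377
j=6,i=7: total = 377+42 = 419
j=6,i=8: total = 419+48 = 467

467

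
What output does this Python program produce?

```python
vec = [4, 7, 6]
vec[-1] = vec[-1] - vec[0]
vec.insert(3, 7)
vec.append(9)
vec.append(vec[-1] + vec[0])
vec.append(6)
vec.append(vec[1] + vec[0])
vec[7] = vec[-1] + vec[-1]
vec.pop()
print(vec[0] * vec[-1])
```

24

vec[-1] = vec[-1]-vec[0] = 6-4 = 2 → [4, 7, 2]
insert 7 at 3 → [4, 7, 2, 7]
append 9 → [4, 7, 2, 7, 9]
append vec[-1]+vec[0] = 9+4 = 13 → [4, 7, 2, 7, 9, 13]
append 6 → [4, 7, 2, 7, 9, 13, 6]
append vec[1]+vec[0] = 7+4 = 11 → [4, 7, 2, 7, 9, 13, 6, 11]
vec[7] = vec[-1]+vec[-1] = 11+11 = 22 → [4, 7, 2, 7, 9, 13, 6, 22]
pop() removes 22 → [4, 7, 2, 7, 9, 13, 6]
vec[0]*vec[-1] = 4*6 = 24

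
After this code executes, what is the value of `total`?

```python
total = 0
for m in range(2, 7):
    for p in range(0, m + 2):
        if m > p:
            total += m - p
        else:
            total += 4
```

m=2,p=0: 2>0, total = 0+2 = 2
m=2,p=1: 2>1, total = 2+1 = 3
m=2,p=2: not 2>2, total = 3+4 = 7
m=2,p=3: not 2>3, total = 7+4 = 11
m=3,p=0: 3>0, total = 11+3 = 14
m=3,p=1: 3>1, total = 14+2 = 16
m=3,p=2: 3>2, total = 16+1 = 17
m=3,p=3: not 3>3, total = 17+4 = 21
m=3,p=4: not 3>4, total = 21+4 = 25
m=4,p=0: 4>0, total = 25+4 = 29
m=4,p=1: 4>1, total = 29+3 = 32
m=4,p=2: 4>2, total = 32+2 = 34
m=4,p=3: 4>3, total = 34+1 = 35
m=4,p=4: not 4>4, total = 35+4 = 39
m=4,p=5: not 4>5, total = 39+4 = 43
m=5,p=0: 5>0, total = 43+5 = 48
m=5,p=1: 5>1, total = 48+4 = 52
m=5,p=2: 5>2, total = 52+3 = 55
m=5,p=3: 5>3, total = 55+2 = 57
m=5,p=4: 5>4, total = 57+1 = 58
m=5,p=5: not 5>5, total = 58+4 = 62
m=5,p=6: not 5>6, total = 62+4 = 66
m=6,p=0: 6>0, total = 66+6 = 72
m=6,p=1: 6>1, total = 72+5 = 77
m=6,p=2: 6>2, total = 77+4 = 81
m=6,p=3: 6>3, total = 81+3 = 84
m=6,p=4: 6>4, total = 84+2 = 86
m=6,p=5: 6>5, total = 86+1 = 87
m=6,p=6: not 6>6, total = 87+4 = 91
m=6,p=7: not 6>7, total = 91+4 = 95

95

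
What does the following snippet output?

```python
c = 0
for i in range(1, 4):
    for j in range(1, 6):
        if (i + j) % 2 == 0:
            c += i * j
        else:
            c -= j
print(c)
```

27

i=1,j=1: even sum, c = 0+1 = 1
i=1,j=2: odd sum, c = 1-2 = -1
i=1,j=3: even sum, c = (-1)+3 = 2
i=1,j=4: odd sum, c = 2-4 = -2
i=1,j=5: even sum, c = (-2)+5 = 3
i=2,j=1: odd sum, c = 3-1 = 2
i=2,j=2: even sum, c = 2+4 = 6
i=2,j=3: odd sum, c = 6-3 = 3
i=2,j=4: even sum, c = 3+8 = 11
i=2,j=5: odd sum, c = 11-5 = 6
i=3,j=1: even sum, c = 6+3 = 9
i=3,j=2: odd sum, c = 9-2 = 7
i=3,j=3: even sum, c = 7+9 = 16
i=3,j=4: odd sum, c = 16-4 = 12
i=3,j=5: even sum, c = 12+15 = 27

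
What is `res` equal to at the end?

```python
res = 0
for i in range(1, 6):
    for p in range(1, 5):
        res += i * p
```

i=1,p=1: res = 0+1 = 1
i=1,p=2: res = 1+2 = 3
i=1,p=3: res = 3+3 = 6
i=1,p=4: res = 6+4 = 10
i=2,p=1: res = 10+2 = 12
i=2,p=2: res = 12+4 = 16
i=2,p=3: res = 16+6 = 22
i=2,p=4: res = 22+8 = 30
i=3,p=1: res = 30+3 = 33
i=3,p=2: res = 33+6 = 39
i=3,p=3: res = 39+9 = 48
i=3,p=4: res = 48+12 = 60
i=4,p=1: res = 60+4 = 64
i=4,p=2: res = 64+8 = 72
i=4,p=3: res = 72+12 = 84
i=4,p=4: res = 84+16 = 100
i=5,p=1: res = 100+5 = 105
i=5,p=2: res = 105+10 = 115
i=5,p=3: res = 115+15 = 130
i=5,p=4: res = 130+20 = 150

150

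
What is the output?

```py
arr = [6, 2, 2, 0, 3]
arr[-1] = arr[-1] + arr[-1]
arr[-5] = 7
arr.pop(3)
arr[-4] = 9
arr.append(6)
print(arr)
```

[9, 2, 2, 6, 6]

arr[-1] = arr[-1]+arr[-1] = 3+3 = 6 → [6, 2, 2, 0, 6]
arr[-5] = 7 → [7, 2, 2, 0, 6]
pop(3) removes 0 → [7, 2, 2, 6]
arr[-4] = 9 → [9, 2, 2, 6]
append 6 → [9, 2, 2, 6, 6]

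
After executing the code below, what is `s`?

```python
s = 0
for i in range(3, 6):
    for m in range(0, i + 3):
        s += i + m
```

150

i=3,m=0: s = 0+3 = 3
i=3,m=1: s = 3+4 = 7
i=3,m=2: s = 7+5 = 12
i=3,m=3: s = 12+6 = 18
i=3,m=4: s = 18+7 = 25
i=3,m=5: s = 25+8 = 33
i=4,m=0: s = 33+4 = 37
i=4,m=1: s = 37+5 = 42
i=4,m=2: s = 42+6 = 48
i=4,m=3: s = 48+7 = 55
i=4,m=4: s = 55+8 = 63
i=4,m=5: s = 63+9 = 72
i=4,m=6: s = 72+10 = 82
i=5,m=0: s = 82+5 = 87
i=5,m=1: s = 87+6 = 93
i=5,m=2: s = 93+7 = 100
i=5,m=3: s = 100+8 = 108
i=5,m=4: s = 108+9 = 117
i=5,m=5: s = 117+10 = 127
i=5,m=6: s = 127+11 = 138
i=5,m=7: s = 138+12 = 150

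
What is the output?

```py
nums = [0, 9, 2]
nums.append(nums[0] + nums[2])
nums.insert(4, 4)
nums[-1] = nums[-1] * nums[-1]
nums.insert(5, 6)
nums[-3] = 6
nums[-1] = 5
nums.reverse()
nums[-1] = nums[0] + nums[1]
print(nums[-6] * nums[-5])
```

append nums[0]+nums[2] = 0+2 = 2 → [0, 9, 2, 2]
insert 4 at 4 → [0, 9, 2, 2, 4]
nums[-1] = nums[-1]*nums[-1] = 4*4 = 16 → [0, 9, 2, 2, 16]
insert 6 at 5 → [0, 9, 2, 2, 16, 6]
nums[-3] = 6 → [0, 9, 2, 6, 16, 6]
nums[-1] = 5 → [0, 9, 2, 6, 16, 5]
reverse → [5, 16, 6, 2, 9, 0]
nums[-1] = nums[0]+nums[1] = 5+16 = 21 → [5, 16, 6, 2, 9, 21]
nums[-6]*nums[-5] = 5*16 = 80

80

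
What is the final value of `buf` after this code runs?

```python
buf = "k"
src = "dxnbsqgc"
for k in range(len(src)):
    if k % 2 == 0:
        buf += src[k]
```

'kdnsg'

k=0: add 'd' → 'kd'
k=1: skip
k=2: add 'n' → 'kdn'
k=3: skip
k=4: add 's' → 'kdns'
k=5: skip
k=6: add 'g' → 'kdnsg'
k=7: skip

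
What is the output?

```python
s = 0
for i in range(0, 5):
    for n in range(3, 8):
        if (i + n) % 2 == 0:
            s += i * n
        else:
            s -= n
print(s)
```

i=0,n=3: odd sum, s = 0-3 = -3
i=0,n=4: even sum, s = (-3)+0 = -3
i=0,n=5: odd sum, s = (-3)-5 = -8
i=0,n=6: even sum, s = (-8)+0 = -8
i=0,n=7: odd sum, s = (-8)-7 = -15
i=1,n=3: even sum, s = (-15)+3 = -12
i=1,n=4: odd sum, s = (-12)-4 = -16
i=1,n=5: even sum, s = (-16)+5 = -11
i=1,n=6: odd sum, s = (-11)-6 = -17
i=1,n=7: even sum, s = (-17)+7 = -10
i=2,n=3: odd sum, s = (-10)-3 = -13
i=2,n=4: even sum, s = (-13)+8 = -5
i=2,n=5: odd sum, s = (-5)-5 = -10
i=2,n=6: even sum, s = (-10)+12 = 2
i=2,n=7: odd sum, s = 2-7 = -5
i=3,n=3: even sum, s = (-5)+9 = 4
i=3,n=4: odd sum, s = 4-4 = 0
i=3,n=5: even sum, s = 0+15 = 15
i=3,n=6: odd sum, s = 15-6 = 9
i=3,n=7: even sum, s = 9+21 = 30
i=4,n=3: odd sum, s = 30-3 = 27
i=4,n=4: even sum, s = 27+16 = 43
i=4,n=5: odd sum, s = 43-5 = 38
i=4,n=6: even sum, s = 38+24 = 62
i=4,n=7: odd sum, s = 62-7 = 55

55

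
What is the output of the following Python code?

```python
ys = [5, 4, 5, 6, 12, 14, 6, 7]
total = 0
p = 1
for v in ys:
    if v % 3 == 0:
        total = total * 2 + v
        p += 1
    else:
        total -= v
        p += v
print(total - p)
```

v=5: not %3==0, total = 0-5 = -5; p=6
v=4: not %3==0, total = (-5)-4 = -9; p=10
v=5: not %3==0, total = (-9)-5 = -14; p=15
v=6: %3==0, total = (-14)*2+6 = -22; p=16
v=12: %3==0, total = (-22)*2+12 = -32; p=17
v=14: not %3==0, total = (-32)-14 = -46; p=31
v=6: %3==0, total = (-46)*2+6 = -86; p=32
v=7: not %3==0, total = (-86)-7 = -93; p=39
total-p = (-93)-39 = -132

-132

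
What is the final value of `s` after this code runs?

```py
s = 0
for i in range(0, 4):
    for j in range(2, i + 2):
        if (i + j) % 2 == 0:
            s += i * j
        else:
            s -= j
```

i=1,j=2: odd sum, s = 0-2 = -2
i=2,j=2: even sum, s = (-2)+4 = 2
i=2,j=3: odd sum, s = 2-3 = -1
i=3,j=2: odd sum, s = (-1)-2 = -3
i=3,j=3: even sum, s = (-3)+9 = 6
i=3,j=4: odd sum, s = 6-4 = 2

2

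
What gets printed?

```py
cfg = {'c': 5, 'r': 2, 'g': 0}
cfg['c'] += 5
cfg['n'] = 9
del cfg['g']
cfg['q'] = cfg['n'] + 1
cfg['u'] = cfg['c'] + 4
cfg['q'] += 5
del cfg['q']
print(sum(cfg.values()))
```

35

cfg['c'] = 5+5 = 10 → {'c': 10, 'r': 2, 'g': 0}
cfg['n'] = 9 → {'c': 10, 'r': 2, 'g': 0, 'n': 9}
del 'g' → {'c': 10, 'r': 2, 'n': 9}
cfg['q'] = cfg['n']+1 = 10 → {'c': 10, 'r': 2, 'n': 9, 'q': 10}
cfg['u'] = cfg['c']+4 = 14 → {'c': 10, 'r': 2, 'n': 9, 'q': 10, 'u': 14}
cfg['q'] = 10+5 = 15 → {'c': 10, 'r': 2, 'n': 9, 'q': 15, 'u': 14}
del 'q' → {'c': 10, 'r': 2, 'n': 9, 'u': 14}
sum of values = 35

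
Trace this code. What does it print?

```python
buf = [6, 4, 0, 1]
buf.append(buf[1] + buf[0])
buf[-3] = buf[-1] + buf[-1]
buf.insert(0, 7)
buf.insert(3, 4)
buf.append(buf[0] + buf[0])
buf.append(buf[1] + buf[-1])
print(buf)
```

append buf[1]+buf[0] = 4+6 = 10 → [6, 4, 0, 1, 10]
buf[-3] = buf[-1]+buf[-1] = 10+10 = 20 → [6, 4, 20, 1, 10]
insert 7 at 0 → [7, 6, 4, 20, 1, 10]
insert 4 at 3 → [7, 6, 4, 4, 20, 1, 10]
append buf[0]+buf[0] = 7+7 = 14 → [7, 6, 4, 4, 20, 1, 10, 14]
append buf[1]+buf[-1] = 6+14 = 20 → [7, 6, 4, 4, 20, 1, 10, 14, 20]

[7, 6, 4, 4, 20, 1, 10, 14, 20]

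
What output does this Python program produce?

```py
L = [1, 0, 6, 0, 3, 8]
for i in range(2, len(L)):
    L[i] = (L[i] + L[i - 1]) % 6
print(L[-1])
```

i=2: L[2] = (6+0)%6 = 0 → [1, 0, 0, 0, 3, 8]
i=3: L[3] = (0+0)%6 = 0 → [1, 0, 0, 0, 3, 8]
i=4: L[4] = (3+0)%6 = 3 → [1, 0, 0, 0, 3, 8]
i=5: L[5] = (8+3)%6 = 5 → [1, 0, 0, 0, 3, 5]

5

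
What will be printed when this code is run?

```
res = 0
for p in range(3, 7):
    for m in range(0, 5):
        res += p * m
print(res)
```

p=3,m=0: res = 0+0 = 0
p=3,m=1: res = 0+3 = 3
p=3,m=2: res = 3+6 = 9
p=3,m=3: res = 9+9 = 18
p=3,m=4: res = 18+12 = 30
p=4,m=0: res = 30+0 = 30
p=4,m=1: res = 30+4 = 34
p=4,m=2: res = 34+8 = 42
p=4,m=3: res = 42+12 = 54
p=4,m=4: res = 54+16 = 70
p=5,m=0: res = 70+0 = 70
p=5,m=1: res = 70+5 = 75
p=5,m=2: res = 75+10 = 85
p=5,m=3: res = 85+15 = 100
p=5,m=4: res = 100+20 = 120
p=6,m=0: res = 120+0 = 120
p=6,m=1: res = 120+6 = 126
p=6,m=2: res = 126+12 = 138
p=6,m=3: res = 138+18 = 156
p=6,m=4: res = 156+24 = 180

180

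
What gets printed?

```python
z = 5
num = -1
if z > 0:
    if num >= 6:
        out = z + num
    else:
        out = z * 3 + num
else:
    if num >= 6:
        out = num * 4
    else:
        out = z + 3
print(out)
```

z=5, num=-1
z > 0 is True; num >= 6 is False
→ out = z * 3 + num = 14

14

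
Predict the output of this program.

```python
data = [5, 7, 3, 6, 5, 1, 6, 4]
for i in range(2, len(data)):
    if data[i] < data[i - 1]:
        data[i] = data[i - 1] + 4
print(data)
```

[5, 7, 11, 15, 19, 23, 27, 31]

i=2: 3<7, data[2] = 7+4 = 11 → [5, 7, 11, 6, 5, 1, 6, 4]
i=3: 6<11, data[3] = 11+4 = 15 → [5, 7, 11, 15, 5, 1, 6, 4]
i=4: 5<15, data[4] = 15+4 = 19 → [5, 7, 11, 15, 19, 1, 6, 4]
i=5: 1<19, data[5] = 19+4 = 23 → [5, 7, 11, 15, 19, 23, 6, 4]
i=6: 6<23, data[6] = 23+4 = 27 → [5, 7, 11, 15, 19, 23, 27, 4]
i=7: 4<27, data[7] = 27+4 = 31 → [5, 7, 11, 15, 19, 23, 27, 31]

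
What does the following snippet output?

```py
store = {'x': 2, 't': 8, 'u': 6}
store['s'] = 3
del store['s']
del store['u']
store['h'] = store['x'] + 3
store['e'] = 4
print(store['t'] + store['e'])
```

12

store['s'] = 3 → {'x': 2, 't': 8, 'u': 6, 's': 3}
del 's' → {'x': 2, 't': 8, 'u': 6}
del 'u' → {'x': 2, 't': 8}
store['h'] = store['x']+3 = 5 → {'x': 2, 't': 8, 'h': 5}
store['e'] = 4 → {'x': 2, 't': 8, 'h': 5, 'e': 4}
store['t']+store['e'] = 8+4 = 12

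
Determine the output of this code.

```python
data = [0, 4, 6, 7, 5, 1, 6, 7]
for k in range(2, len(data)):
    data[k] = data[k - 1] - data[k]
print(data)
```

k=2: data[2] = 4-6 = -2 → [0, 4, -2, 7, 5, 1, 6, 7]
k=3: data[3] = (-2)-7 = -9 → [0, 4, -2, -9, 5, 1, 6, 7]
k=4: data[4] = (-9)-5 = -14 → [0, 4, -2, -9, -14, 1, 6, 7]
k=5: data[5] = (-14)-1 = -15 → [0, 4, -2, -9, -14, -15, 6, 7]
k=6: data[6] = (-15)-6 = -21 → [0, 4, -2, -9, -14, -15, -21, 7]
k=7: data[7] = (-21)-7 = -28 → [0, 4, -2, -9, -14, -15, -21, -28]

[0, 4, -2, -9, -14, -15, -21, -28]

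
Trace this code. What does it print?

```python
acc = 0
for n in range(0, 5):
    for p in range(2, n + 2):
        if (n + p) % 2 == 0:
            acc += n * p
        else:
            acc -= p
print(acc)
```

18

n=1,p=2: odd sum, acc = 0-2 = -2
n=2,p=2: even sum, acc = (-2)+4 = 2
n=2,p=3: odd sum, acc = 2-3 = -1
n=3,p=2: odd sum, acc = (-1)-2 = -3
n=3,p=3: even sum, acc = (-3)+9 = 6
n=3,p=4: odd sum, acc = 6-4 = 2
n=4,p=2: even sum, acc = 2+8 = 10
n=4,p=3: odd sum, acc = 10-3 = 7
n=4,p=4: even sum, acc = 7+16 = 23
n=4,p=5: odd sum, acc = 23-5 = 18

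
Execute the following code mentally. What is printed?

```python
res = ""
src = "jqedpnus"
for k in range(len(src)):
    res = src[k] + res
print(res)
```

k=0: prepend 'j' → 'j'
k=1: prepend 'q' → 'qj'
k=2: prepend 'e' → 'eqj'
k=3: prepend 'd' → 'deqj'
k=4: prepend 'p' → 'pdeqj'
k=5: prepend 'n' → 'npdeqj'
k=6: prepend 'u' → 'unpdeqj'
k=7: prepend 's' → 'sunpdeqj'

sunpdeqj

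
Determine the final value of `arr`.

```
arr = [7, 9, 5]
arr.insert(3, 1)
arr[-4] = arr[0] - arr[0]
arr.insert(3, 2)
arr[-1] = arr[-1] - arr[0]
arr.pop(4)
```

[0, 9, 5, 2]

insert 1 at 3 → [7, 9, 5, 1]
arr[-4] = arr[0]-arr[0] = 7-7 = 0 → [0, 9, 5, 1]
insert 2 at 3 → [0, 9, 5, 2, 1]
arr[-1] = arr[-1]-arr[0] = 1-0 = 1 → [0, 9, 5, 2, 1]
pop(4) removes 1 → [0, 9, 5, 2]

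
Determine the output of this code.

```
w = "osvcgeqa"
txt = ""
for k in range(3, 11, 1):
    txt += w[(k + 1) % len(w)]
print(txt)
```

k=3: add w[4]='g' → 'g'
k=4: add w[5]='e' → 'ge'
k=5: add w[6]='q' → 'geq'
k=6: add w[7]='a' → 'geqa'
k=7: add w[0]='o' → 'geqao'
k=8: add w[1]='s' → 'geqaos'
k=9: add w[2]='v' → 'geqaosv'
k=10: add w[3]='c' → 'geqaosvc'

geqaosvc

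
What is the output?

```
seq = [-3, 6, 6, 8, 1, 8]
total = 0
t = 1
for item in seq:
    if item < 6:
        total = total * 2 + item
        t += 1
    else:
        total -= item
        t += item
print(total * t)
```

item=-3: <6, total = 0*2+(-3) = -3; t=2
item=6: not <6, total = (-3)-6 = -9; t=8
item=6: not <6, total = (-9)-6 = -15; t=14
item=8: not <6, total = (-15)-8 = -23; t=22
item=1: <6, total = (-23)*2+1 = -45; t=23
item=8: not <6, total = (-45)-8 = -53; t=31
total*t = (-53)*31 = -1643

-1643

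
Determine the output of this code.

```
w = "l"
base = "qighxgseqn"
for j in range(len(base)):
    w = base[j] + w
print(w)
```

nqesgxhgiql

j=0: prepend 'q' → 'ql'
j=1: prepend 'i' → 'iql'
j=2: prepend 'g' → 'giql'
j=3: prepend 'h' → 'hgiql'
j=4: prepend 'x' → 'xhgiql'
j=5: prepend 'g' → 'gxhgiql'
j=6: prepend 's' → 'sgxhgiql'
j=7: prepend 'e' → 'esgxhgiql'
j=8: prepend 'q' → 'qesgxhgiql'
j=9: prepend 'n' → 'nqesgxhgiql'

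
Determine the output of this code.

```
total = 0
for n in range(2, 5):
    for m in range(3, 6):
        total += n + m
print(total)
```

n=2,m=3: total = 0+5 = 5
n=2,m=4: total = 5+6 = 11
n=2,m=5: total = 11+7 = 18
n=3,m=3: total = 18+6 = 24
n=3,m=4: total = 24+7 = 31
n=3,m=5: total = 31+8 = 39
n=4,m=3: total = 39+7 = 46
n=4,m=4: total = 46+8 = 54
n=4,m=5: total = 54+9 = 63

63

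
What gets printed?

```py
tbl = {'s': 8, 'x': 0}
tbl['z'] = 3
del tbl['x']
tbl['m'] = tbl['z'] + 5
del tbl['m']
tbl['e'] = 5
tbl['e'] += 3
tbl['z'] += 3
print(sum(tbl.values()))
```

tbl['z'] = 3 → {'s': 8, 'x': 0, 'z': 3}
del 'x' → {'s': 8, 'z': 3}
tbl['m'] = tbl['z']+5 = 8 → {'s': 8, 'z': 3, 'm': 8}
del 'm' → {'s': 8, 'z': 3}
tbl['e'] = 5 → {'s': 8, 'z': 3, 'e': 5}
tbl['e'] = 5+3 = 8 → {'s': 8, 'z': 3, 'e': 8}
tbl['z'] = 3+3 = 6 → {'s': 8, 'z': 6, 'e': 8}
sum of values = 22

22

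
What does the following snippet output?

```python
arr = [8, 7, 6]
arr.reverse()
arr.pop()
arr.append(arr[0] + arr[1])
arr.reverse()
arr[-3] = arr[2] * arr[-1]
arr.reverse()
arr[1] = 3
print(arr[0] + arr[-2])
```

9

reverse → [6, 7, 8]
pop() removes 8 → [6, 7]
append arr[0]+arr[1] = 6+7 = 13 → [6, 7, 13]
reverse → [13, 7, 6]
arr[-3] = arr[2]*arr[-1] = 6*6 = 36 → [36, 7, 6]
reverse → [6, 7, 36]
arr[1] = 3 → [6, 3, 36]
arr[0]+arr[-2] = 6+3 = 9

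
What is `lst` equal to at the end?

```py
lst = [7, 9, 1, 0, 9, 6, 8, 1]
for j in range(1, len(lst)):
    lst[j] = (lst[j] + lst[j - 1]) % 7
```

j=1: lst[1] = (9+7)%7 = 2 → [7, 2, 1, 0, 9, 6, 8, 1]
j=2: lst[2] = (1+2)%7 = 3 → [7, 2, 3, 0, 9, 6, 8, 1]
j=3: lst[3] = (0+3)%7 = 3 → [7, 2, 3, 3, 9, 6, 8, 1]
j=4: lst[4] = (9+3)%7 = 5 → [7, 2, 3, 3, 5, 6, 8, 1]
j=5: lst[5] = (6+5)%7 = 4 → [7, 2, 3, 3, 5, 4, 8, 1]
j=6: lst[6] = (8+4)%7 = 5 → [7, 2, 3, 3, 5, 4, 5, 1]
j=7: lst[7] = (1+5)%7 = 6 → [7, 2, 3, 3, 5, 4, 5, 6]

[7, 2, 3, 3, 5, 4, 5, 6]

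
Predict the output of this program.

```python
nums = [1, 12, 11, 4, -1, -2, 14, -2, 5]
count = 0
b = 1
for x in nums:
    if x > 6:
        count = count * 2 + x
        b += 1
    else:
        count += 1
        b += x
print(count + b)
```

x=1: not >6, count = 0+1 = 1; b=2
x=12: >6, count = 1*2+12 = 14; b=3
x=11: >6, count = 14*2+11 = 39; b=4
x=4: not >6, count = 39+1 = 40; b=8
x=-1: not >6, count = 40+1 = 41; b=7
x=-2: not >6, count = 41+1 = 42; b=5
x=14: >6, count = 42*2+14 = 98; b=6
x=-2: not >6, count = 98+1 = 99; b=4
x=5: not >6, count = 99+1 = 100; b=9
count+b = 100+9 = 109

109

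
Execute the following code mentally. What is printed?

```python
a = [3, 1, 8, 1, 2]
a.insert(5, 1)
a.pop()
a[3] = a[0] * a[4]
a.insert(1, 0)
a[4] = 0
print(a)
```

[3, 0, 1, 8, 0, 2]

insert 1 at 5 → [3, 1, 8, 1, 2, 1]
pop() removes 1 → [3, 1, 8, 1, 2]
a[3] = a[0]*a[4] = 3*2 = 6 → [3, 1, 8, 6, 2]
insert 0 at 1 → [3, 0, 1, 8, 6, 2]
a[4] = 0 → [3, 0, 1, 8, 0, 2]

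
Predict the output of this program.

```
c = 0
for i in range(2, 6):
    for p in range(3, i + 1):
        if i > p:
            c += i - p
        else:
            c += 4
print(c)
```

i=3,p=3: not 3>3, c = 0+4 = 4
i=4,p=3: 4>3, c = 4+1 = 5
i=4,p=4: not 4>4, c = 5+4 = 9
i=5,p=3: 5>3, c = 9+2 = 11
i=5,p=4: 5>4, c = 11+1 = 12
i=5,p=5: not 5>5, c = 12+4 = 16

16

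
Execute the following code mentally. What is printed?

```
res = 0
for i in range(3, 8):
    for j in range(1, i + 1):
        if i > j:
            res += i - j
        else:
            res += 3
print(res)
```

i=3,j=1: 3>1, res = 0+2 = 2
i=3,j=2: 3>2, res = 2+1 = 3
i=3,j=3: not 3>3, res = 3+3 = 6
i=4,j=1: 4>1, res = 6+3 = 9
i=4,j=2: 4>2, res = 9+2 = 11
i=4,j=3: 4>3, res = 11+1 = 12
i=4,j=4: not 4>4, res = 12+3 = 15
i=5,j=1: 5>1, res = 15+4 = 19
i=5,j=2: 5>2, res = 19+3 = 22
i=5,j=3: 5>3, res = 22+2 = 24
i=5,j=4: 5>4, res = 24+1 = 25
i=5,j=5: not 5>5, res = 25+3 = 28
i=6,j=1: 6>1, res = 28+5 = 33
i=6,j=2: 6>2, res = 33+4 = 37
i=6,j=3: 6>3, res = 37+3 = 40
i=6,j=4: 6>4, res = 40+2 = 42
i=6,j=5: 6>5, res = 42+1 = 43
i=6,j=6: not 6>6, res = 43+3 = 46
i=7,j=1: 7>1, res = 46+6 = 52
i=7,j=2: 7>2, res = 52+5 = 57
i=7,j=3: 7>3, res = 57+4 = 61
i=7,j=4: 7>4, res = 61+3 = 64
i=7,j=5: 7>5, res = 64+2 = 66
i=7,j=6: 7>6, res = 66+1 = 67
i=7,j=7: not 7>7, res = 67+3 = 70

70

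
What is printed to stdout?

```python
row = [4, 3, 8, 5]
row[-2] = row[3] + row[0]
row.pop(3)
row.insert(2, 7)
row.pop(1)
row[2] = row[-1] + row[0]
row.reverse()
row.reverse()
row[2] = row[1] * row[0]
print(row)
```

[4, 7, 28]

row[-2] = row[3]+row[0] = 5+4 = 9 → [4, 3, 9, 5]
pop(3) removes 5 → [4, 3, 9]
insert 7 at 2 → [4, 3, 7, 9]
pop(1) removes 3 → [4, 7, 9]
row[2] = row[-1]+row[0] = 9+4 = 13 → [4, 7, 13]
reverse → [13, 7, 4]
reverse → [4, 7, 13]
row[2] = row[1]*row[0] = 7*4 = 28 → [4, 7, 28]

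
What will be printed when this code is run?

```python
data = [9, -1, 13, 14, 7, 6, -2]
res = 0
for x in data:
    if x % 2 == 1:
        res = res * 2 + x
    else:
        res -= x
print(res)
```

69

x=9: odd, res = 0*2+9 = 9
x=-1: odd, res = 9*2+(-1) = 17
x=13: odd, res = 17*2+13 = 47
x=14: not odd, res = 47-14 = 33
x=7: odd, res = 33*2+7 = 73
x=6: not odd, res = 73-6 = 67
x=-2: not odd, res = 67-(-2) = 69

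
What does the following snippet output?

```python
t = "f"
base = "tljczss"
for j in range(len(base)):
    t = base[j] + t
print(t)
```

j=0: prepend 't' → 'tf'
j=1: prepend 'l' → 'ltf'
j=2: prepend 'j' → 'jltf'
j=3: prepend 'c' → 'cjltf'
j=4: prepend 'z' → 'zcjltf'
j=5: prepend 's' → 'szcjltf'
j=6: prepend 's' → 'sszcjltf'

sszcjltf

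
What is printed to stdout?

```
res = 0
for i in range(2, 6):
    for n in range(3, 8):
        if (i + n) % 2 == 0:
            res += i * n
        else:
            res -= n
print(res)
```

130

i=2,n=3: odd sum, res = 0-3 = -3
i=2,n=4: even sum, res = (-3)+8 = 5
i=2,n=5: odd sum, res = 5-5 = 0
i=2,n=6: even sum, res = 0+12 = 12
i=2,n=7: odd sum, res = 12-7 = 5
i=3,n=3: even sum, res = 5+9 = 14
i=3,n=4: odd sum, res = 14-4 = 10
i=3,n=5: even sum, res = 10+15 = 25
i=3,n=6: odd sum, res = 25-6 = 19
i=3,n=7: even sum, res = 19+21 = 40
i=4,n=3: odd sum, res = 40-3 = 37
i=4,n=4: even sum, res = 37+16 = 53
i=4,n=5: odd sum, res = 53-5 = 48
i=4,n=6: even sum, res = 48+24 = 72
i=4,n=7: odd sum, res = 72-7 = 65
i=5,n=3: even sum, res = 65+15 = 80
i=5,n=4: odd sum, res = 80-4 = 76
i=5,n=5: even sum, res = 76+25 = 101
i=5,n=6: odd sum, res = 101-6 = 95
i=5,n=7: even sum, res = 95+35 = 130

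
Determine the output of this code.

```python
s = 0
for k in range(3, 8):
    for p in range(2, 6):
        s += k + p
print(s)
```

k=3,p=2: s = 0+5 = 5
k=3,p=3: s = 5+6 = 11
k=3,p=4: s = 11+7 = 18
k=3,p=5: s = 18+8 = 26
k=4,p=2: s = 26+6 = 32
k=4,p=3: s = 32+7 = 39
k=4,p=4: s = 39+8 = 47
k=4,p=5: s = 47+9 = 56
k=5,p=2: s = 56+7 = 63
k=5,p=3: s = 63+8 = 71
k=5,p=4: s = 71+9 = 80
k=5,p=5: s = 80+10 = 90
k=6,p=2: s = 90+8 = 98
k=6,p=3: s = 98+9 = 107
k=6,p=4: s = 107+10 = 117
k=6,p=5: s = 117+11 = 128
k=7,p=2: s = 128+9 = 137
k=7,p=3: s = 137+10 = 147
k=7,p=4: s = 147+11 = 158
k=7,p=5: s = 158+12 = 170

170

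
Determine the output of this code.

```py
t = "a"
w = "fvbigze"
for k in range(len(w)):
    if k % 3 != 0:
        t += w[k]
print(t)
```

k=0: skip
k=1: add 'v' → 'av'
k=2: add 'b' → 'avb'
k=3: skip
k=4: add 'g' → 'avbg'
k=5: add 'z' → 'avbgz'
k=6: skip

avbgz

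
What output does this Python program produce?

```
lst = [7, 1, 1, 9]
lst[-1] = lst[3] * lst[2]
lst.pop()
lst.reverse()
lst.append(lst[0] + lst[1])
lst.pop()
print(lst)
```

lst[-1] = lst[3]*lst[2] = 9*1 = 9 → [7, 1, 1, 9]
pop() removes 9 → [7, 1, 1]
reverse → [1, 1, 7]
append lst[0]+lst[1] = 1+1 = 2 → [1, 1, 7, 2]
pop() removes 2 → [1, 1, 7]

[1, 1, 7]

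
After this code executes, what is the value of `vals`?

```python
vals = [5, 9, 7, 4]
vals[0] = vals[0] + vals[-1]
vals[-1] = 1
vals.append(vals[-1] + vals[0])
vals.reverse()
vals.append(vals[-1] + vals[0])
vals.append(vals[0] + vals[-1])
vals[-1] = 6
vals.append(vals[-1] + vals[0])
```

vals[0] = vals[0]+vals[-1] = 5+4 = 9 → [9, 9, 7, 4]
vals[-1] = 1 → [9, 9, 7, 1]
append vals[-1]+vals[0] = 1+9 = 10 → [9, 9, 7, 1, 10]
reverse → [10, 1, 7, 9, 9]
append vals[-1]+vals[0] = 9+10 = 19 → [10, 1, 7, 9, 9, 19]
append vals[0]+vals[-1] = 10+19 = 29 → [10, 1, 7, 9, 9, 19, 29]
vals[-1] = 6 → [10, 1, 7, 9, 9, 19, 6]
append vals[-1]+vals[0] = 6+10 = 16 → [10, 1, 7, 9, 9, 19, 6, 16]

[10, 1, 7, 9, 9, 19, 6, 16]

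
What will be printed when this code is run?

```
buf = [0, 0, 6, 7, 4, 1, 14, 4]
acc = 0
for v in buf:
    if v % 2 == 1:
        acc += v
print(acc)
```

8

v=0: not odd
v=0: not odd
v=6: not odd
v=7: odd, acc = 0+7 = 7
v=4: not odd
v=1: odd, acc = 7+1 = 8
v=14: not odd
v=4: not odd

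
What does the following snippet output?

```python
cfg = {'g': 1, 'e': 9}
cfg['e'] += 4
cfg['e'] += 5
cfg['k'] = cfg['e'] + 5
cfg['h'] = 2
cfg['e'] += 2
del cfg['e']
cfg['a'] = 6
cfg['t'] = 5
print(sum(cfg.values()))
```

37

cfg['e'] = 9+4 = 13 → {'g': 1, 'e': 13}
cfg['e'] = 13+5 = 18 → {'g': 1, 'e': 18}
cfg['k'] = cfg['e']+5 = 23 → {'g': 1, 'e': 18, 'k': 23}
cfg['h'] = 2 → {'g': 1, 'e': 18, 'k': 23, 'h': 2}
cfg['e'] = 18+2 = 20 → {'g': 1, 'e': 20, 'k': 23, 'h': 2}
del 'e' → {'g': 1, 'k': 23, 'h': 2}
cfg['a'] = 6 → {'g': 1, 'k': 23, 'h': 2, 'a': 6}
cfg['t'] = 5 → {'g': 1, 'k': 23, 'h': 2, 'a': 6, 't': 5}
sum of values = 37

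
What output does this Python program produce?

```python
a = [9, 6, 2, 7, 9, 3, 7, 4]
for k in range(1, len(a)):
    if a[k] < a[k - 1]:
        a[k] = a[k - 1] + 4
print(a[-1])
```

k=1: 6<9, a[1] = 9+4 = 13 → [9, 13, 2, 7, 9, 3, 7, 4]
k=2: 2<13, a[2] = 13+4 = 17 → [9, 13, 17, 7, 9, 3, 7, 4]
k=3: 7<17, a[3] = 17+4 = 21 → [9, 13, 17, 21, 9, 3, 7, 4]
k=4: 9<21, a[4] = 21+4 = 25 → [9, 13, 17, 21, 25, 3, 7, 4]
k=5: 3<25, a[5] = 25+4 = 29 → [9, 13, 17, 21, 25, 29, 7, 4]
k=6: 7<29, a[6] = 29+4 = 33 → [9, 13, 17, 21, 25, 29, 33, 4]
k=7: 4<33, a[7] = 33+4 = 37 → [9, 13, 17, 21, 25, 29, 33, 37]

37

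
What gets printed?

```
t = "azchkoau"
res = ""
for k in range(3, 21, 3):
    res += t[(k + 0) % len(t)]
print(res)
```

hazkuc

k=3: add t[3]='h' → 'h'
k=6: add t[6]='a' → 'ha'
k=9: add t[1]='z' → 'haz'
k=12: add t[4]='k' → 'hazk'
k=15: add t[7]='u' → 'hazku'
k=18: add t[2]='c' → 'hazkuc'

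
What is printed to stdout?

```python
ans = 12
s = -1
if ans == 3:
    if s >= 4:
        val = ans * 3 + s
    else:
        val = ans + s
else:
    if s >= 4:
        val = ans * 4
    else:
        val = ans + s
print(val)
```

ans=12, s=-1
ans == 3 is False; s >= 4 is False
→ val = ans + s = 11

11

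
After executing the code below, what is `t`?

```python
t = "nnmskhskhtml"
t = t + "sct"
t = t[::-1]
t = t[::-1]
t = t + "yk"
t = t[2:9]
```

'mskhskh'

+ 'sct' → 'nnmskhskhtmlsct'
reverse → 'tcslmthkshksmnn'
reverse → 'nnmskhskhtmlsct'
+ 'yk' → 'nnmskhskhtmlsctyk'
slice [2:9] → 'mskhskh'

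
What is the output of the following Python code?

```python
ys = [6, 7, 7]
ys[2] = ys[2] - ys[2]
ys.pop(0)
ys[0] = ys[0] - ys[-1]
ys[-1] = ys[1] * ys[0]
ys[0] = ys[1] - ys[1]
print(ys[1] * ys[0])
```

ys[2] = ys[2]-ys[2] = 7-7 = 0 → [6, 7, 0]
pop(0) removes 6 → [7, 0]
ys[0] = ys[0]-ys[-1] = 7-0 = 7 → [7, 0]
ys[-1] = ys[1]*ys[0] = 0*7 = 0 → [7, 0]
ys[0] = ys[1]-ys[1] = 0-0 = 0 → [0, 0]
ys[1]*ys[0] = 0*0 = 0

0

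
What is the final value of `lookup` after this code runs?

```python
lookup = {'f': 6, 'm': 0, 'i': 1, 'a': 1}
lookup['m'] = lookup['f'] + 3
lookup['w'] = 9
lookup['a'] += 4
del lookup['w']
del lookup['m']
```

{'f': 6, 'i': 1, 'a': 5}

lookup['m'] = lookup['f']+3 = 9 → {'f': 6, 'm': 9, 'i': 1, 'a': 1}
lookup['w'] = 9 → {'f': 6, 'm': 9, 'i': 1, 'a': 1, 'w': 9}
lookup['a'] = 1+4 = 5 → {'f': 6, 'm': 9, 'i': 1, 'a': 5, 'w': 9}
del 'w' → {'f': 6, 'm': 9, 'i': 1, 'a': 5}
del 'm' → {'f': 6, 'i': 1, 'a': 5}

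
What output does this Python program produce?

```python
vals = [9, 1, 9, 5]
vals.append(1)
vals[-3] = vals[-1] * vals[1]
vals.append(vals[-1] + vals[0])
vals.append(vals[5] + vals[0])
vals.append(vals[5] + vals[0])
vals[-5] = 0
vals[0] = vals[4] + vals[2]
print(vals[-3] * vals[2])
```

10

append 1 → [9, 1, 9, 5, 1]
vals[-3] = vals[-1]*vals[1] = 1*1 = 1 → [9, 1, 1, 5, 1]
append vals[-1]+vals[0] = 1+9 = 10 → [9, 1, 1, 5, 1, 10]
append vals[5]+vals[0] = 10+9 = 19 → [9, 1, 1, 5, 1, 10, 19]
append vals[5]+vals[0] = 10+9 = 19 → [9, 1, 1, 5, 1, 10, 19, 19]
vals[-5] = 0 → [9, 1, 1, 0, 1, 10, 19, 19]
vals[0] = vals[4]+vals[2] = 1+1 = 2 → [2, 1, 1, 0, 1, 10, 19, 19]
vals[-3]*vals[2] = 10*1 = 10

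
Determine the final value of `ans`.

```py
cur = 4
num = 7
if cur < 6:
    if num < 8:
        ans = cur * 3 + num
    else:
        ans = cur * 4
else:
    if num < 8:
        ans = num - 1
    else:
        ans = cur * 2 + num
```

cur=4, num=7
cur < 6 is True; num < 8 is True
→ ans = cur * 3 + num = 19

19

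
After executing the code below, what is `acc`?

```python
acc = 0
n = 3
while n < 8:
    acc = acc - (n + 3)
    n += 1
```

-40

n=3: acc = 0-6 = -6
n=4: acc = (-6)-7 = -13
n=5: acc = (-13)-8 = -21
n=6: acc = (-21)-9 = -30
n=7: acc = (-30)-10 = -40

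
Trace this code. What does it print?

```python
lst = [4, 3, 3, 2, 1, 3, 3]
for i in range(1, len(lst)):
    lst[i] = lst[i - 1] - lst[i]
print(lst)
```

[4, 1, -2, -4, -5, -8, -11]

i=1: lst[1] = 4-3 = 1 → [4, 1, 3, 2, 1, 3, 3]
i=2: lst[2] = 1-3 = -2 → [4, 1, -2, 2, 1, 3, 3]
i=3: lst[3] = (-2)-2 = -4 → [4, 1, -2, -4, 1, 3, 3]
i=4: lst[4] = (-4)-1 = -5 → [4, 1, -2, -4, -5, 3, 3]
i=5: lst[5] = (-5)-3 = -8 → [4, 1, -2, -4, -5, -8, 3]
i=6: lst[6] = (-8)-3 = -11 → [4, 1, -2, -4, -5, -8, -11]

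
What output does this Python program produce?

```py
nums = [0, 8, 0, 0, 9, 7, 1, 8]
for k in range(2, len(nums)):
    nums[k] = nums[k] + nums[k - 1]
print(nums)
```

[0, 8, 8, 8, 17, 24, 25, 33]

k=2: nums[2] = 0+8 = 8 → [0, 8, 8, 0, 9, 7, 1, 8]
k=3: nums[3] = 0+8 = 8 → [0, 8, 8, 8, 9, 7, 1, 8]
k=4: nums[4] = 9+8 = 17 → [0, 8, 8, 8, 17, 7, 1, 8]
k=5: nums[5] = 7+17 = 24 → [0, 8, 8, 8, 17, 24, 1, 8]
k=6: nums[6] = 1+24 = 25 → [0, 8, 8, 8, 17, 24, 25, 8]
k=7: nums[7] = 8+25 = 33 → [0, 8, 8, 8, 17, 24, 25, 33]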